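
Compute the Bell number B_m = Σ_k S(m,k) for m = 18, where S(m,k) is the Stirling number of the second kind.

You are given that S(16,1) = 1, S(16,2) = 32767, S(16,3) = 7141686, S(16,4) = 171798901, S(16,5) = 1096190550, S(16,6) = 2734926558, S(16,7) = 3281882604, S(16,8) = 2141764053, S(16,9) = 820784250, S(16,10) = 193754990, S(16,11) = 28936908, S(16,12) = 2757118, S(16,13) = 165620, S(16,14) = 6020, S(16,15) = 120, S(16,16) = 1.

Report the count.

682076806159

i=17: T(17,1)=0+1·1=1 | T(17,2)=1+2·32767=65535 | T(17,3)=32767+3·7141686=21457825 | T(17,4)=7141686+4·171798901=694337290 | T(17,5)=171798901+5·1096190550=5652751651 | T(17,6)=1096190550+6·2734926558=17505749898 | T(17,7)=2734926558+7·3281882604=25708104786 | T(17,8)=3281882604+8·2141764053=20415995028 | T(17,9)=2141764053+9·820784250=9528822303 | T(17,10)=820784250+10·193754990=2758334150 | T(17,11)=193754990+11·28936908=512060978 | T(17,12)=28936908+12·2757118=62022324 | T(17,13)=2757118+13·165620=4910178 | T(17,14)=165620+14·6020=249900 | T(17,15)=6020+15·120=7820 | T(17,16)=120+16·1=136 | T(17,17)=1+17·0=1
i=18: T(18,1)=0+1·1=1 | T(18,2)=1+2·65535=131071 | T(18,3)=65535+3·21457825=64439010 | T(18,4)=21457825+4·694337290=2798806985 | T(18,5)=694337290+5·5652751651=28958095545 | T(18,6)=5652751651+6·17505749898=110687251039 | T(18,7)=17505749898+7·25708104786=197462483400 | T(18,8)=25708104786+8·20415995028=189036065010 | T(18,9)=20415995028+9·9528822303=106175395755 | T(18,10)=9528822303+10·2758334150=37112163803 | T(18,11)=2758334150+11·512060978=8391004908 | T(18,12)=512060978+12·62022324=1256328866 | T(18,13)=62022324+13·4910178=125854638 | T(18,14)=4910178+14·249900=8408778 | T(18,15)=249900+15·7820=367200 | T(18,16)=7820+16·136=9996 | T(18,17)=136+17·1=153 | T(18,18)=1+18·0=1
B_18 = ΣS(18,k) = 1+131071+64439010+2798806985+28958095545+110687251039+197462483400+189036065010+106175395755+37112163803+8391004908+1256328866+125854638+8408778+367200+9996+153+1 = 682076806159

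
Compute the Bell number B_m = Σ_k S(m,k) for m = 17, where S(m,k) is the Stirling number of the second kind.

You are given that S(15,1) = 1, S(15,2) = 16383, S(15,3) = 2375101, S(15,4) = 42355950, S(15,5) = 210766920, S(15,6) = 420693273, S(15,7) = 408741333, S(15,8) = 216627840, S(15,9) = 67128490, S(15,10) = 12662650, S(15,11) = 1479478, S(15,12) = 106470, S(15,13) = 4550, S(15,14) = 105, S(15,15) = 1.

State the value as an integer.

82864869804

[16] T[16,1]:1*1+0=1 · T[16,2]:2*16383+1=32767 · T[16,3]:3*2375101+16383=7141686 · T[16,4]:4*42355950+2375101=171798901 · T[16,5]:5*210766920+42355950=1096190550 · T[16,6]:6*420693273+210766920=2734926558 · T[16,7]:7*408741333+420693273=3281882604 · T[16,8]:8*216627840+408741333=2141764053 · T[16,9]:9*67128490+216627840=820784250 · T[16,10]:10*12662650+67128490=193754990 · T[16,11]:11*1479478+12662650=28936908 · T[16,12]:12*106470+1479478=2757118 · T[16,13]:13*4550+106470=165620 · T[16,14]:14*105+4550=6020 · T[16,15]:15*1+105=120 · T[16,16]:16*0+1=1
[17] T[17,1]:1*1+0=1 · T[17,2]:2*32767+1=65535 · T[17,3]:3*7141686+32767=21457825 · T[17,4]:4*171798901+7141686=694337290 · T[17,5]:5*1096190550+171798901=5652751651 · T[17,6]:6*2734926558+1096190550=17505749898 · T[17,7]:7*3281882604+2734926558=25708104786 · T[17,8]:8*2141764053+3281882604=20415995028 · T[17,9]:9*820784250+2141764053=9528822303 · T[17,10]:10*193754990+820784250=2758334150 · T[17,11]:11*28936908+193754990=512060978 · T[17,12]:12*2757118+28936908=62022324 · T[17,13]:13*165620+2757118=4910178 · T[17,14]:14*6020+165620=249900 · T[17,15]:15*120+6020=7820 · T[17,16]:16*1+120=136 · T[17,17]:17*0+1=1
B_17 = ΣS(17,k) = 1+65535+21457825+694337290+5652751651+17505749898+25708104786+20415995028+9528822303+2758334150+512060978+62022324+4910178+249900+7820+136+1 = 82864869804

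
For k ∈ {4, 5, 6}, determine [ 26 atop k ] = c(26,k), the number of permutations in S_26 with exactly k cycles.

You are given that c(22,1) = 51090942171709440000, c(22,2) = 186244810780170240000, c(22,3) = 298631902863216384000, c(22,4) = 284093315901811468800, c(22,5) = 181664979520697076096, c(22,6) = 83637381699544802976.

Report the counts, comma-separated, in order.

i=23: T(23,1)=0+22·51090942171709440000=1124000727777607680000 | T(23,2)=51090942171709440000+22·186244810780170240000=4148476779335454720000 | T(23,3)=186244810780170240000+22·298631902863216384000=6756146673770930688000 | T(23,4)=298631902863216384000+22·284093315901811468800=6548684852703068697600 | T(23,5)=284093315901811468800+22·181664979520697076096=4280722865357147142912 | T(23,6)=181664979520697076096+22·83637381699544802976=2021687376910682741568
i=24: T(24,2)=1124000727777607680000+23·4148476779335454720000=96538966652493066240000 | T(24,3)=4148476779335454720000+23·6756146673770930688000=159539850276066860544000 | T(24,4)=6756146673770930688000+23·6548684852703068697600=157375898285941510732800 | T(24,5)=6548684852703068697600+23·4280722865357147142912=105005310755917452984576 | T(24,6)=4280722865357147142912+23·2021687376910682741568=50779532534302850198976
i=25: T(25,3)=96538966652493066240000+24·159539850276066860544000=3925495373278097719296000 | T(25,4)=159539850276066860544000+24·157375898285941510732800=3936561409138663118131200 | T(25,5)=157375898285941510732800+24·105005310755917452984576=2677503356427960382362624 | T(25,6)=105005310755917452984576+24·50779532534302850198976=1323714091579185857760000
i=26: T(26,4)=3925495373278097719296000+25·3936561409138663118131200=102339530601744675672576000 | T(26,5)=3936561409138663118131200+25·2677503356427960382362624=70874145319837672677196800 | T(26,6)=2677503356427960382362624+25·1323714091579185857760000=35770355645907606826362624
Read c(26,4) = 102339530601744675672576000, c(26,5) = 70874145319837672677196800, c(26,6) = 35770355645907606826362624.

102339530601744675672576000, 70874145319837672677196800, 35770355645907606826362624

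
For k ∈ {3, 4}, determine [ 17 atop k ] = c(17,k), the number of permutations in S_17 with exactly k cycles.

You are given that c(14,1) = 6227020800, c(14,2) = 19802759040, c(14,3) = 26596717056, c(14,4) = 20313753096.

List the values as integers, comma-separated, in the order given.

102992244837120, 87077748875904

i=15: T(15,1)=0+14·6227020800=87178291200 | T(15,2)=6227020800+14·19802759040=283465647360 | T(15,3)=19802759040+14·26596717056=392156797824 | T(15,4)=26596717056+14·20313753096=310989260400
i=16: T(16,2)=87178291200+15·283465647360=4339163001600 | T(16,3)=283465647360+15·392156797824=6165817614720 | T(16,4)=392156797824+15·310989260400=5056995703824
i=17: T(17,3)=4339163001600+16·6165817614720=102992244837120 | T(17,4)=6165817614720+16·5056995703824=87077748875904
Read c(17,3) = 102992244837120, c(17,4) = 87077748875904.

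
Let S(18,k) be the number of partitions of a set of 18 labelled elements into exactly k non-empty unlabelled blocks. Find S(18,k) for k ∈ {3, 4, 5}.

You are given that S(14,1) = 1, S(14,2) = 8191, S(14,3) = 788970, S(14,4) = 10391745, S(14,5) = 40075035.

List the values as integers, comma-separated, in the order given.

i=15: T(15,1)=0+1·1=1 | T(15,2)=1+2·8191=16383 | T(15,3)=8191+3·788970=2375101 | T(15,4)=788970+4·10391745=42355950 | T(15,5)=10391745+5·40075035=210766920
i=16: T(16,1)=0+1·1=1 | T(16,2)=1+2·16383=32767 | T(16,3)=16383+3·2375101=7141686 | T(16,4)=2375101+4·42355950=171798901 | T(16,5)=42355950+5·210766920=1096190550
i=17: T(17,2)=1+2·32767=65535 | T(17,3)=32767+3·7141686=21457825 | T(17,4)=7141686+4·171798901=694337290 | T(17,5)=171798901+5·1096190550=5652751651
i=18: T(18,3)=65535+3·21457825=64439010 | T(18,4)=21457825+4·694337290=2798806985 | T(18,5)=694337290+5·5652751651=28958095545
Read S(18,3) = 64439010, S(18,4) = 2798806985, S(18,5) = 28958095545.

64439010, 2798806985, 28958095545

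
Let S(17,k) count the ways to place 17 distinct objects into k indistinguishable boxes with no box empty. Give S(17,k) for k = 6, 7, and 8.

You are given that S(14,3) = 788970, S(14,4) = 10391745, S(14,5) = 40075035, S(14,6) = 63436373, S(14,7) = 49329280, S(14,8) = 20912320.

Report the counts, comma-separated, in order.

17505749898, 25708104786, 20415995028

[15] T[15,4]:4*10391745+788970=42355950 · T[15,5]:5*40075035+10391745=210766920 · T[15,6]:6*63436373+40075035=420693273 · T[15,7]:7*49329280+63436373=408741333 · T[15,8]:8*20912320+49329280=216627840
[16] T[16,5]:5*210766920+42355950=1096190550 · T[16,6]:6*420693273+210766920=2734926558 · T[16,7]:7*408741333+420693273=3281882604 · T[16,8]:8*216627840+408741333=2141764053
[17] T[17,6]:6*2734926558+1096190550=17505749898 · T[17,7]:7*3281882604+2734926558=25708104786 · T[17,8]:8*2141764053+3281882604=20415995028
Read S(17,6) = 17505749898, S(17,7) = 25708104786, S(17,8) = 20415995028.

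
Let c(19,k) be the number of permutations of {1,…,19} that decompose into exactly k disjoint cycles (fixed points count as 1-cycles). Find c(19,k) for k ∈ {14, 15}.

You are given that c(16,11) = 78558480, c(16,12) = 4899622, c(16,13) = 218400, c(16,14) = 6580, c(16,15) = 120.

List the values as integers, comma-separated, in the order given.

i=17: T(17,12)=78558480+16·4899622=156952432 | T(17,13)=4899622+16·218400=8394022 | T(17,14)=218400+16·6580=323680 | T(17,15)=6580+16·120=8500
i=18: T(18,13)=156952432+17·8394022=299650806 | T(18,14)=8394022+17·323680=13896582 | T(18,15)=323680+17·8500=468180
i=19: T(19,14)=299650806+18·13896582=549789282 | T(19,15)=13896582+18·468180=22323822
Read c(19,14) = 549789282, c(19,15) = 22323822.

549789282, 22323822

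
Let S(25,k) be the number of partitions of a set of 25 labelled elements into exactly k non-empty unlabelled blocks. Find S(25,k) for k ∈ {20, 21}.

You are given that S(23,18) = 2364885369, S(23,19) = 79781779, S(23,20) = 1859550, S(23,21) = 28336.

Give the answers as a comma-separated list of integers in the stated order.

row 24: T[24][19]=19·79781779+2364885369=3880739170  T[24][20]=20·1859550+79781779=116972779  T[24][21]=21·28336+1859550=2454606
row 25: T[25][20]=20·116972779+3880739170=6220194750  T[25][21]=21·2454606+116972779=168519505
Read S(25,20) = 6220194750, S(25,21) = 168519505.

6220194750, 168519505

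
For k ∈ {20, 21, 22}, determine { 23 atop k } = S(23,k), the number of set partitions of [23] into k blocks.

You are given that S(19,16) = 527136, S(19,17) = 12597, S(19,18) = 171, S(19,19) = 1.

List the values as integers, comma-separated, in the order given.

1859550, 28336, 253

r20: T_20,17=17×12597+527136=741285; T_20,18=18×171+12597=15675; T_20,19=19×1+171=190; T_20,20=20×0+1=1
r21: T_21,18=18×15675+741285=1023435; T_21,19=19×190+15675=19285; T_21,20=20×1+190=210; T_21,21=21×0+1=1
r22: T_22,19=19×19285+1023435=1389850; T_22,20=20×210+19285=23485; T_22,21=21×1+210=231; T_22,22=22×0+1=1
r23: T_23,20=20×23485+1389850=1859550; T_23,21=21×231+23485=28336; T_23,22=22×1+231=253
Read S(23,20) = 1859550, S(23,21) = 28336, S(23,22) = 253.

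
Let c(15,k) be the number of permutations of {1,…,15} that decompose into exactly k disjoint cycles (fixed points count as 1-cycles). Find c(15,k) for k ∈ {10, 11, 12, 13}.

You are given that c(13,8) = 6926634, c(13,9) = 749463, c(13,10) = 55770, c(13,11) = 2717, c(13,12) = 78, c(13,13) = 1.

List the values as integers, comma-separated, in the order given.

37312275, 2749747, 143325, 5005

[14] T[14,9]:13*749463+6926634=16669653 · T[14,10]:13*55770+749463=1474473 · T[14,11]:13*2717+55770=91091 · T[14,12]:13*78+2717=3731 · T[14,13]:13*1+78=91
[15] T[15,10]:14*1474473+16669653=37312275 · T[15,11]:14*91091+1474473=2749747 · T[15,12]:14*3731+91091=143325 · T[15,13]:14*91+3731=5005
Read c(15,10) = 37312275, c(15,11) = 2749747, c(15,12) = 143325, c(15,13) = 5005.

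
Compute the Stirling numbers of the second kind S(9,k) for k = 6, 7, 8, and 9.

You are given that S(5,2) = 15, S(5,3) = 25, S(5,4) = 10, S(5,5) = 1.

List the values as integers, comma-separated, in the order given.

r6: T_6,3=3×25+15=90; T_6,4=4×10+25=65; T_6,5=5×1+10=15; T_6,6=6×0+1=1
r7: T_7,4=4×65+90=350; T_7,5=5×15+65=140; T_7,6=6×1+15=21; T_7,7=7×0+1=1
r8: T_8,5=5×140+350=1050; T_8,6=6×21+140=266; T_8,7=7×1+21=28; T_8,8=8×0+1=1
r9: T_9,6=6×266+1050=2646; T_9,7=7×28+266=462; T_9,8=8×1+28=36; T_9,9=9×0+1=1
Read S(9,6) = 2646, S(9,7) = 462, S(9,8) = 36, S(9,9) = 1.

2646, 462, 36, 1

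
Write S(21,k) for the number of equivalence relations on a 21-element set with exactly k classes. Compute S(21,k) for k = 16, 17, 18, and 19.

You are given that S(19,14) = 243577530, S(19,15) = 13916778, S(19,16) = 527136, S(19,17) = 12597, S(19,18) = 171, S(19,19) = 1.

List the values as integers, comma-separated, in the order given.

[20] T[20,15]:15*13916778+243577530=452329200 · T[20,16]:16*527136+13916778=22350954 · T[20,17]:17*12597+527136=741285 · T[20,18]:18*171+12597=15675 · T[20,19]:19*1+171=190
[21] T[21,16]:16*22350954+452329200=809944464 · T[21,17]:17*741285+22350954=34952799 · T[21,18]:18*15675+741285=1023435 · T[21,19]:19*190+15675=19285
Read S(21,16) = 809944464, S(21,17) = 34952799, S(21,18) = 1023435, S(21,19) = 19285.

809944464, 34952799, 1023435, 19285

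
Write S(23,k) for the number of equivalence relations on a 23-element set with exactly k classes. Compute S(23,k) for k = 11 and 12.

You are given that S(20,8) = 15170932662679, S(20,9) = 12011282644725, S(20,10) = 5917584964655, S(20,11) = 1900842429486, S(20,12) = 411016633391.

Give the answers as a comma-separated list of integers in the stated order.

r21: T_21,9=9×12011282644725+15170932662679=123272476465204; T_21,10=10×5917584964655+12011282644725=71187132291275; T_21,11=11×1900842429486+5917584964655=26826851689001; T_21,12=12×411016633391+1900842429486=6833042030178
r22: T_22,10=10×71187132291275+123272476465204=835143799377954; T_22,11=11×26826851689001+71187132291275=366282500870286; T_22,12=12×6833042030178+26826851689001=108823356051137
r23: T_23,11=11×366282500870286+835143799377954=4864251308951100; T_23,12=12×108823356051137+366282500870286=1672162773483930
Read S(23,11) = 4864251308951100, S(23,12) = 1672162773483930.

4864251308951100, 1672162773483930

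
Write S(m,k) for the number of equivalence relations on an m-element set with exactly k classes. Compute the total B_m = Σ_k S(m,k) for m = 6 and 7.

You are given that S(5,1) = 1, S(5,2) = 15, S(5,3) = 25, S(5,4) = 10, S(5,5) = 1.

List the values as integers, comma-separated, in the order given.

i=6: T(6,1)=0+1·1=1 | T(6,2)=1+2·15=31 | T(6,3)=15+3·25=90 | T(6,4)=25+4·10=65 | T(6,5)=10+5·1=15 | T(6,6)=1+6·0=1
i=7: T(7,1)=0+1·1=1 | T(7,2)=1+2·31=63 | T(7,3)=31+3·90=301 | T(7,4)=90+4·65=350 | T(7,5)=65+5·15=140 | T(7,6)=15+6·1=21 | T(7,7)=1+7·0=1
B_6 = ΣS(6,k) = 1+31+90+65+15+1 = 203
B_7 = ΣS(7,k) = 1+63+301+350+140+21+1 = 877

203, 877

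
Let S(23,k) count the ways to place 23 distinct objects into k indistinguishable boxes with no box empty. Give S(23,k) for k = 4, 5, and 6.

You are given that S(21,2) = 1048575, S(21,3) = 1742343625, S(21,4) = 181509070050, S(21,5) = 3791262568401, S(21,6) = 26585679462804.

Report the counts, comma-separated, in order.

2916342574750, 96416888184100, 998969857983405

r22: T_22,3=3×1742343625+1048575=5228079450; T_22,4=4×181509070050+1742343625=727778623825; T_22,5=5×3791262568401+181509070050=19137821912055; T_22,6=6×26585679462804+3791262568401=163305339345225
r23: T_23,4=4×727778623825+5228079450=2916342574750; T_23,5=5×19137821912055+727778623825=96416888184100; T_23,6=6×163305339345225+19137821912055=998969857983405
Read S(23,4) = 2916342574750, S(23,5) = 96416888184100, S(23,6) = 998969857983405.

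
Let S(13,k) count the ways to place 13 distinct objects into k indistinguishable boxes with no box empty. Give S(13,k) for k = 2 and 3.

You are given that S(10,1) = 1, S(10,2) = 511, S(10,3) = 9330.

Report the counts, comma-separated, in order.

i=11: T(11,1)=0+1·1=1 | T(11,2)=1+2·511=1023 | T(11,3)=511+3·9330=28501
i=12: T(12,1)=0+1·1=1 | T(12,2)=1+2·1023=2047 | T(12,3)=1023+3·28501=86526
i=13: T(13,2)=1+2·2047=4095 | T(13,3)=2047+3·86526=261625
Read S(13,2) = 4095, S(13,3) = 261625.

4095, 261625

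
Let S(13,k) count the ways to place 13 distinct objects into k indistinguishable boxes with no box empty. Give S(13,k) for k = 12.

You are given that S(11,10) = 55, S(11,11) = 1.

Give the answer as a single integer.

@12  (12,11):1·11+55→66, (12,12):0·12+1→1
@13  (13,12):1·12+66→78
Read S(13,12) = 78.

78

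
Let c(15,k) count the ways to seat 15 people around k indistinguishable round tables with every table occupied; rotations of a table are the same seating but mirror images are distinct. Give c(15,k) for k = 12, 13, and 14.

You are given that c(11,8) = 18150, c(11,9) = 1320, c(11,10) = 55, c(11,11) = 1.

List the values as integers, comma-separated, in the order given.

i=12: T(12,9)=18150+11·1320=32670 | T(12,10)=1320+11·55=1925 | T(12,11)=55+11·1=66 | T(12,12)=1+11·0=1
i=13: T(13,10)=32670+12·1925=55770 | T(13,11)=1925+12·66=2717 | T(13,12)=66+12·1=78 | T(13,13)=1+12·0=1
i=14: T(14,11)=55770+13·2717=91091 | T(14,12)=2717+13·78=3731 | T(14,13)=78+13·1=91 | T(14,14)=1+13·0=1
i=15: T(15,12)=91091+14·3731=143325 | T(15,13)=3731+14·91=5005 | T(15,14)=91+14·1=105
Read c(15,12) = 143325, c(15,13) = 5005, c(15,14) = 105.

143325, 5005, 105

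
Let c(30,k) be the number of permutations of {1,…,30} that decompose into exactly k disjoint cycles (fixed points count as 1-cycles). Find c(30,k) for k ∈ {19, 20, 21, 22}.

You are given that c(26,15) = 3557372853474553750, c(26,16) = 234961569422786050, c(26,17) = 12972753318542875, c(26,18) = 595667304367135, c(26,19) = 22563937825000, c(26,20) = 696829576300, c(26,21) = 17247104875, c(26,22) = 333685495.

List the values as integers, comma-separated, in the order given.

150566737512021319125, 6634460278534540725, 248526574856284725, 7860403394108265

@27  (27,16):234961569422786050·26+3557372853474553750→9666373658466991050, (27,17):12972753318542875·26+234961569422786050→572253155704900800, (27,18):595667304367135·26+12972753318542875→28460103232088385, (27,19):22563937825000·26+595667304367135→1182329687817135, (27,20):696829576300·26+22563937825000→40681506808800, (27,21):17247104875·26+696829576300→1145254303050, (27,22):333685495·26+17247104875→25922927745
@28  (28,17):572253155704900800·27+9666373658466991050→25117208862499312650, (28,18):28460103232088385·27+572253155704900800→1340675942971287195, (28,19):1182329687817135·27+28460103232088385→60383004803151030, (28,20):40681506808800·27+1182329687817135→2280730371654735, (28,21):1145254303050·27+40681506808800→71603372991150, (28,22):25922927745·27+1145254303050→1845173352165
@29  (29,18):1340675942971287195·28+25117208862499312650→62656135265695354110, (29,19):60383004803151030·28+1340675942971287195→3031400077459516035, (29,20):2280730371654735·28+60383004803151030→124243455209483610, (29,21):71603372991150·28+2280730371654735→4285624815406935, (29,22):1845173352165·28+71603372991150→123268226851770
@30  (30,19):3031400077459516035·29+62656135265695354110→150566737512021319125, (30,20):124243455209483610·29+3031400077459516035→6634460278534540725, (30,21):4285624815406935·29+124243455209483610→248526574856284725, (30,22):123268226851770·29+4285624815406935→7860403394108265
Read c(30,19) = 150566737512021319125, c(30,20) = 6634460278534540725, c(30,21) = 248526574856284725, c(30,22) = 7860403394108265.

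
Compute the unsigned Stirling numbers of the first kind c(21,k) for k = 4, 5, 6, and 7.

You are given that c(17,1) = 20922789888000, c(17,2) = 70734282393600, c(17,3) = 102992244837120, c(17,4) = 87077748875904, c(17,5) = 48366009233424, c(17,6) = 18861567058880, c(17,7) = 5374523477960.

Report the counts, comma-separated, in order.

12870931245150988800, 8037811822645051776, 3599979517947607200, 1206647803780373360

[18] T[18,1]:17*20922789888000+0=355687428096000 · T[18,2]:17*70734282393600+20922789888000=1223405590579200 · T[18,3]:17*102992244837120+70734282393600=1821602444624640 · T[18,4]:17*87077748875904+102992244837120=1583313975727488 · T[18,5]:17*48366009233424+87077748875904=909299905844112 · T[18,6]:17*18861567058880+48366009233424=369012649234384 · T[18,7]:17*5374523477960+18861567058880=110228466184200
[19] T[19,2]:18*1223405590579200+355687428096000=22376988058521600 · T[19,3]:18*1821602444624640+1223405590579200=34012249593822720 · T[19,4]:18*1583313975727488+1821602444624640=30321254007719424 · T[19,5]:18*909299905844112+1583313975727488=17950712280921504 · T[19,6]:18*369012649234384+909299905844112=7551527592063024 · T[19,7]:18*110228466184200+369012649234384=2353125040549984
[20] T[20,3]:19*34012249593822720+22376988058521600=668609730341153280 · T[20,4]:19*30321254007719424+34012249593822720=610116075740491776 · T[20,5]:19*17950712280921504+30321254007719424=371384787345228000 · T[20,6]:19*7551527592063024+17950712280921504=161429736530118960 · T[20,7]:19*2353125040549984+7551527592063024=52260903362512720
[21] T[21,4]:20*610116075740491776+668609730341153280=12870931245150988800 · T[21,5]:20*371384787345228000+610116075740491776=8037811822645051776 · T[21,6]:20*161429736530118960+371384787345228000=3599979517947607200 · T[21,7]:20*52260903362512720+161429736530118960=1206647803780373360
Read c(21,4) = 12870931245150988800, c(21,5) = 8037811822645051776, c(21,6) = 3599979517947607200, c(21,7) = 1206647803780373360.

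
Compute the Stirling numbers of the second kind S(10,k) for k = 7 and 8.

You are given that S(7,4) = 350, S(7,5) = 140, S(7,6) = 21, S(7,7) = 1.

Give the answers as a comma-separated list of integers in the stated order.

5880, 750

i=8: T(8,5)=350+5·140=1050 | T(8,6)=140+6·21=266 | T(8,7)=21+7·1=28 | T(8,8)=1+8·0=1
i=9: T(9,6)=1050+6·266=2646 | T(9,7)=266+7·28=462 | T(9,8)=28+8·1=36
i=10: T(10,7)=2646+7·462=5880 | T(10,8)=462+8·36=750
Read S(10,7) = 5880, S(10,8) = 750.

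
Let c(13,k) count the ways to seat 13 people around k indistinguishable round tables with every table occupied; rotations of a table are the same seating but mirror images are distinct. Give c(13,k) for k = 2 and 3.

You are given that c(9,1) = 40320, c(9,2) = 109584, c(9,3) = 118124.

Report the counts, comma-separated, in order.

1486442880, 1931559552

row 10: T[10][1]=9·40320+0=362880  T[10][2]=9·109584+40320=1026576  T[10][3]=9·118124+109584=1172700
row 11: T[11][1]=10·362880+0=3628800  T[11][2]=10·1026576+362880=10628640  T[11][3]=10·1172700+1026576=12753576
row 12: T[12][1]=11·3628800+0=39916800  T[12][2]=11·10628640+3628800=120543840  T[12][3]=11·12753576+10628640=150917976
row 13: T[13][2]=12·120543840+39916800=1486442880  T[13][3]=12·150917976+120543840=1931559552
Read c(13,2) = 1486442880, c(13,3) = 1931559552.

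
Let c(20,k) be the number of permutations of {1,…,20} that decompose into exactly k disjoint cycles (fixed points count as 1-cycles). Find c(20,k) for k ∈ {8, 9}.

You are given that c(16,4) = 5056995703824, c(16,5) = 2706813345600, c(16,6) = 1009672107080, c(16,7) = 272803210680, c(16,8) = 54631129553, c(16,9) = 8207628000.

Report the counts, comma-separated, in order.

r17: T_17,5=16×2706813345600+5056995703824=48366009233424; T_17,6=16×1009672107080+2706813345600=18861567058880; T_17,7=16×272803210680+1009672107080=5374523477960; T_17,8=16×54631129553+272803210680=1146901283528; T_17,9=16×8207628000+54631129553=185953177553
r18: T_18,6=17×18861567058880+48366009233424=369012649234384; T_18,7=17×5374523477960+18861567058880=110228466184200; T_18,8=17×1146901283528+5374523477960=24871845297936; T_18,9=17×185953177553+1146901283528=4308105301929
r19: T_19,7=18×110228466184200+369012649234384=2353125040549984; T_19,8=18×24871845297936+110228466184200=557921681547048; T_19,9=18×4308105301929+24871845297936=102417740732658
r20: T_20,8=19×557921681547048+2353125040549984=12953636989943896; T_20,9=19×102417740732658+557921681547048=2503858755467550
Read c(20,8) = 12953636989943896, c(20,9) = 2503858755467550.

12953636989943896, 2503858755467550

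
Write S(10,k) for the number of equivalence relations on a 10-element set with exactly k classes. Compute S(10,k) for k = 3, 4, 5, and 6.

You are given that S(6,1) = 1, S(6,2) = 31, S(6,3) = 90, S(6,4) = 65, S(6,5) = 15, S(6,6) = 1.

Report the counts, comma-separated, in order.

9330, 34105, 42525, 22827

[7] T[7,1]:1*1+0=1 · T[7,2]:2*31+1=63 · T[7,3]:3*90+31=301 · T[7,4]:4*65+90=350 · T[7,5]:5*15+65=140 · T[7,6]:6*1+15=21
[8] T[8,1]:1*1+0=1 · T[8,2]:2*63+1=127 · T[8,3]:3*301+63=966 · T[8,4]:4*350+301=1701 · T[8,5]:5*140+350=1050 · T[8,6]:6*21+140=266
[9] T[9,2]:2*127+1=255 · T[9,3]:3*966+127=3025 · T[9,4]:4*1701+966=7770 · T[9,5]:5*1050+1701=6951 · T[9,6]:6*266+1050=2646
[10] T[10,3]:3*3025+255=9330 · T[10,4]:4*7770+3025=34105 · T[10,5]:5*6951+7770=42525 · T[10,6]:6*2646+6951=22827
Read S(10,3) = 9330, S(10,4) = 34105, S(10,5) = 42525, S(10,6) = 22827.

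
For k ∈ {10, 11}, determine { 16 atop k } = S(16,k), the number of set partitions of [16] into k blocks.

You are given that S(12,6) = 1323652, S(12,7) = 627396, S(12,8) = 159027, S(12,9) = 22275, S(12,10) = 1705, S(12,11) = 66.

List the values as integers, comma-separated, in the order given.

@13  (13,7):627396·7+1323652→5715424, (13,8):159027·8+627396→1899612, (13,9):22275·9+159027→359502, (13,10):1705·10+22275→39325, (13,11):66·11+1705→2431
@14  (14,8):1899612·8+5715424→20912320, (14,9):359502·9+1899612→5135130, (14,10):39325·10+359502→752752, (14,11):2431·11+39325→66066
@15  (15,9):5135130·9+20912320→67128490, (15,10):752752·10+5135130→12662650, (15,11):66066·11+752752→1479478
@16  (16,10):12662650·10+67128490→193754990, (16,11):1479478·11+12662650→28936908
Read S(16,10) = 193754990, S(16,11) = 28936908.

193754990, 28936908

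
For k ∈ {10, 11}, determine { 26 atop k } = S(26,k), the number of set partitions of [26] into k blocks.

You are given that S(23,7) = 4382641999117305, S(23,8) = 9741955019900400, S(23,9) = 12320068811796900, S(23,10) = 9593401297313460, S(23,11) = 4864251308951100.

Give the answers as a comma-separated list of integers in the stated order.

r24: T_24,8=8×9741955019900400+4382641999117305=82318282158320505; T_24,9=9×12320068811796900+9741955019900400=120622574326072500; T_24,10=10×9593401297313460+12320068811796900=108254081784931500; T_24,11=11×4864251308951100+9593401297313460=63100165695775560
r25: T_25,9=9×120622574326072500+82318282158320505=1167921451092973005; T_25,10=10×108254081784931500+120622574326072500=1203163392175387500; T_25,11=11×63100165695775560+108254081784931500=802355904438462660
r26: T_26,10=10×1203163392175387500+1167921451092973005=13199555372846848005; T_26,11=11×802355904438462660+1203163392175387500=10029078340998476760
Read S(26,10) = 13199555372846848005, S(26,11) = 10029078340998476760.

13199555372846848005, 10029078340998476760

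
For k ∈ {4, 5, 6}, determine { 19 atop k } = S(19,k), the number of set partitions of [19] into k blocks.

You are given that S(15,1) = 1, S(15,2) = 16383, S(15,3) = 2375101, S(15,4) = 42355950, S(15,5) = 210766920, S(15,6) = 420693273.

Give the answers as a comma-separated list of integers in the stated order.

i=16: T(16,1)=0+1·1=1 | T(16,2)=1+2·16383=32767 | T(16,3)=16383+3·2375101=7141686 | T(16,4)=2375101+4·42355950=171798901 | T(16,5)=42355950+5·210766920=1096190550 | T(16,6)=210766920+6·420693273=2734926558
i=17: T(17,2)=1+2·32767=65535 | T(17,3)=32767+3·7141686=21457825 | T(17,4)=7141686+4·171798901=694337290 | T(17,5)=171798901+5·1096190550=5652751651 | T(17,6)=1096190550+6·2734926558=17505749898
i=18: T(18,3)=65535+3·21457825=64439010 | T(18,4)=21457825+4·694337290=2798806985 | T(18,5)=694337290+5·5652751651=28958095545 | T(18,6)=5652751651+6·17505749898=110687251039
i=19: T(19,4)=64439010+4·2798806985=11259666950 | T(19,5)=2798806985+5·28958095545=147589284710 | T(19,6)=28958095545+6·110687251039=693081601779
Read S(19,4) = 11259666950, S(19,5) = 147589284710, S(19,6) = 693081601779.

11259666950, 147589284710, 693081601779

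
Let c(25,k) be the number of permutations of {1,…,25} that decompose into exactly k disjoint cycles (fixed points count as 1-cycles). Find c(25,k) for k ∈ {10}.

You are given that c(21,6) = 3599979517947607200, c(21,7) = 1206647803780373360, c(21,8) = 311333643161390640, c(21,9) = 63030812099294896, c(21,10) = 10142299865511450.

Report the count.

i=22: T(22,7)=3599979517947607200+21·1206647803780373360=28939583397335447760 | T(22,8)=1206647803780373360+21·311333643161390640=7744654310169576800 | T(22,9)=311333643161390640+21·63030812099294896=1634980697246583456 | T(22,10)=63030812099294896+21·10142299865511450=276019109275035346
i=23: T(23,8)=28939583397335447760+22·7744654310169576800=199321978221066137360 | T(23,9)=7744654310169576800+22·1634980697246583456=43714229649594412832 | T(23,10)=1634980697246583456+22·276019109275035346=7707401101297361068
i=24: T(24,9)=199321978221066137360+23·43714229649594412832=1204749260161737632496 | T(24,10)=43714229649594412832+23·7707401101297361068=220984454979433717396
i=25: T(25,10)=1204749260161737632496+24·220984454979433717396=6508376179668146850000
Read c(25,10) = 6508376179668146850000.

6508376179668146850000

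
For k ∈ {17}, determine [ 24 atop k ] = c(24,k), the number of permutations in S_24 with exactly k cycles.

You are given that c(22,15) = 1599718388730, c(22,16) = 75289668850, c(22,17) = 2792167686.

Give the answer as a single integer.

6400590336096

r23: T_23,16=22×75289668850+1599718388730=3256091103430; T_23,17=22×2792167686+75289668850=136717357942
r24: T_24,17=23×136717357942+3256091103430=6400590336096
Read c(24,17) = 6400590336096.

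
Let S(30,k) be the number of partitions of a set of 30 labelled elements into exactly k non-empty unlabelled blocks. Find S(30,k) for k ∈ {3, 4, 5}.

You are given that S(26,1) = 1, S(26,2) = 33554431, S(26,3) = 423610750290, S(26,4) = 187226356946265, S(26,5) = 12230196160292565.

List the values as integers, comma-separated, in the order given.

34314651811530, 48004081105038305, 7713000216608565075

@27  (27,1):1·1+0→1, (27,2):33554431·2+1→67108863, (27,3):423610750290·3+33554431→1270865805301, (27,4):187226356946265·4+423610750290→749329038535350, (27,5):12230196160292565·5+187226356946265→61338207158409090
@28  (28,1):1·1+0→1, (28,2):67108863·2+1→134217727, (28,3):1270865805301·3+67108863→3812664524766, (28,4):749329038535350·4+1270865805301→2998587019946701, (28,5):61338207158409090·5+749329038535350→307440364830580800
@29  (29,2):134217727·2+1→268435455, (29,3):3812664524766·3+134217727→11438127792025, (29,4):2998587019946701·4+3812664524766→11998160744311570, (29,5):307440364830580800·5+2998587019946701→1540200411172850701
@30  (30,3):11438127792025·3+268435455→34314651811530, (30,4):11998160744311570·4+11438127792025→48004081105038305, (30,5):1540200411172850701·5+11998160744311570→7713000216608565075
Read S(30,3) = 34314651811530, S(30,4) = 48004081105038305, S(30,5) = 7713000216608565075.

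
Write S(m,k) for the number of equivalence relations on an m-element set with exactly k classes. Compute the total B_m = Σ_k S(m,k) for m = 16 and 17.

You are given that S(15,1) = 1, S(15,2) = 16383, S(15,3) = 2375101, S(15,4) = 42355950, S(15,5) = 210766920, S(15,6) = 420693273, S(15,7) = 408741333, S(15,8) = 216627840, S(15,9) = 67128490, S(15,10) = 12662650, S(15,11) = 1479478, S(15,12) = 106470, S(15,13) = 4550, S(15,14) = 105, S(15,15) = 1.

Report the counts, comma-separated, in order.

@16  (16,1):1·1+0→1, (16,2):16383·2+1→32767, (16,3):2375101·3+16383→7141686, (16,4):42355950·4+2375101→171798901, (16,5):210766920·5+42355950→1096190550, (16,6):420693273·6+210766920→2734926558, (16,7):408741333·7+420693273→3281882604, (16,8):216627840·8+408741333→2141764053, (16,9):67128490·9+216627840→820784250, (16,10):12662650·10+67128490→193754990, (16,11):1479478·11+12662650→28936908, (16,12):106470·12+1479478→2757118, (16,13):4550·13+106470→165620, (16,14):105·14+4550→6020, (16,15):1·15+105→120, (16,16):0·16+1→1
@17  (17,1):1·1+0→1, (17,2):32767·2+1→65535, (17,3):7141686·3+32767→21457825, (17,4):171798901·4+7141686→694337290, (17,5):1096190550·5+171798901→5652751651, (17,6):2734926558·6+1096190550→17505749898, (17,7):3281882604·7+2734926558→25708104786, (17,8):2141764053·8+3281882604→20415995028, (17,9):820784250·9+2141764053→9528822303, (17,10):193754990·10+820784250→2758334150, (17,11):28936908·11+193754990→512060978, (17,12):2757118·12+28936908→62022324, (17,13):165620·13+2757118→4910178, (17,14):6020·14+165620→249900, (17,15):120·15+6020→7820, (17,16):1·16+120→136, (17,17):0·17+1→1
B_16 = ΣS(16,k) = 1+32767+7141686+171798901+1096190550+2734926558+3281882604+2141764053+820784250+193754990+28936908+2757118+165620+6020+120+1 = 10480142147
B_17 = ΣS(17,k) = 1+65535+21457825+694337290+5652751651+17505749898+25708104786+20415995028+9528822303+2758334150+512060978+62022324+4910178+249900+7820+136+1 = 82864869804

10480142147, 82864869804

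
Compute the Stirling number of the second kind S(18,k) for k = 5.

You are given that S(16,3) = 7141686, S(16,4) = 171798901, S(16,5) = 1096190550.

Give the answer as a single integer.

28958095545

i=17: T(17,4)=7141686+4·171798901=694337290 | T(17,5)=171798901+5·1096190550=5652751651
i=18: T(18,5)=694337290+5·5652751651=28958095545
Read S(18,5) = 28958095545.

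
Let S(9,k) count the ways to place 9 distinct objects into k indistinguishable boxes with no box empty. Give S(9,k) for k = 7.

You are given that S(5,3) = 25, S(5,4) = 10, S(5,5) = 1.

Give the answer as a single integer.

462

i=6: T(6,4)=25+4·10=65 | T(6,5)=10+5·1=15 | T(6,6)=1+6·0=1
i=7: T(7,5)=65+5·15=140 | T(7,6)=15+6·1=21 | T(7,7)=1+7·0=1
i=8: T(8,6)=140+6·21=266 | T(8,7)=21+7·1=28
i=9: T(9,7)=266+7·28=462
Read S(9,7) = 462.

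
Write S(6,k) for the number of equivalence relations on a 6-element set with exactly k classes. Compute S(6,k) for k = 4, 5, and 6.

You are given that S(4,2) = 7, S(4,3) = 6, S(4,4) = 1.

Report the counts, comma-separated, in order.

65, 15, 1

row 5: T[5][3]=3·6+7=25  T[5][4]=4·1+6=10  T[5][5]=5·0+1=1
row 6: T[6][4]=4·10+25=65  T[6][5]=5·1+10=15  T[6][6]=6·0+1=1
Read S(6,4) = 65, S(6,5) = 15, S(6,6) = 1.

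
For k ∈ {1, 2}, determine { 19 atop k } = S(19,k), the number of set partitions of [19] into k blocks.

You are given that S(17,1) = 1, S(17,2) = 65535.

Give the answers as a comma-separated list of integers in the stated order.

1, 262143

@18  (18,1):1·1+0→1, (18,2):65535·2+1→131071
@19  (19,1):1·1+0→1, (19,2):131071·2+1→262143
Read S(19,1) = 1, S(19,2) = 262143.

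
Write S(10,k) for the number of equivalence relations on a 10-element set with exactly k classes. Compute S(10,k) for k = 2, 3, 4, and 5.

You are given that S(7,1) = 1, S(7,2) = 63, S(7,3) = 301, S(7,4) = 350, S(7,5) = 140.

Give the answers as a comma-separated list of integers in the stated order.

511, 9330, 34105, 42525

row 8: T[8][1]=1·1+0=1  T[8][2]=2·63+1=127  T[8][3]=3·301+63=966  T[8][4]=4·350+301=1701  T[8][5]=5·140+350=1050
row 9: T[9][1]=1·1+0=1  T[9][2]=2·127+1=255  T[9][3]=3·966+127=3025  T[9][4]=4·1701+966=7770  T[9][5]=5·1050+1701=6951
row 10: T[10][2]=2·255+1=511  T[10][3]=3·3025+255=9330  T[10][4]=4·7770+3025=34105  T[10][5]=5·6951+7770=42525
Read S(10,2) = 511, S(10,3) = 9330, S(10,4) = 34105, S(10,5) = 42525.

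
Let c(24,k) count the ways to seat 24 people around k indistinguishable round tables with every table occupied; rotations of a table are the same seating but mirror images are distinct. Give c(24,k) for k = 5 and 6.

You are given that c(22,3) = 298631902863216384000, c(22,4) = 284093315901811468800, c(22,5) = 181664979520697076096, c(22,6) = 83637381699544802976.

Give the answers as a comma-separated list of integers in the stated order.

r23: T_23,4=22×284093315901811468800+298631902863216384000=6548684852703068697600; T_23,5=22×181664979520697076096+284093315901811468800=4280722865357147142912; T_23,6=22×83637381699544802976+181664979520697076096=2021687376910682741568
r24: T_24,5=23×4280722865357147142912+6548684852703068697600=105005310755917452984576; T_24,6=23×2021687376910682741568+4280722865357147142912=50779532534302850198976
Read c(24,5) = 105005310755917452984576, c(24,6) = 50779532534302850198976.

105005310755917452984576, 50779532534302850198976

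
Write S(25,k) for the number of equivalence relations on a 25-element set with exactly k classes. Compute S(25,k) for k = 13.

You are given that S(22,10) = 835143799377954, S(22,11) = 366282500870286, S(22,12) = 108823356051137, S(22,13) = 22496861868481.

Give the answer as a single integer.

[23] T[23,11]:11*366282500870286+835143799377954=4864251308951100 · T[23,12]:12*108823356051137+366282500870286=1672162773483930 · T[23,13]:13*22496861868481+108823356051137=401282560341390
[24] T[24,12]:12*1672162773483930+4864251308951100=24930204590758260 · T[24,13]:13*401282560341390+1672162773483930=6888836057922000
[25] T[25,13]:13*6888836057922000+24930204590758260=114485073343744260
Read S(25,13) = 114485073343744260.

114485073343744260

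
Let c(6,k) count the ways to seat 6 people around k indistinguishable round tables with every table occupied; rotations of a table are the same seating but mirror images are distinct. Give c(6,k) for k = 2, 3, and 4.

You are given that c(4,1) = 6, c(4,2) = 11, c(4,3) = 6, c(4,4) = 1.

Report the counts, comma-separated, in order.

[5] T[5,1]:4*6+0=24 · T[5,2]:4*11+6=50 · T[5,3]:4*6+11=35 · T[5,4]:4*1+6=10
[6] T[6,2]:5*50+24=274 · T[6,3]:5*35+50=225 · T[6,4]:5*10+35=85
Read c(6,2) = 274, c(6,3) = 225, c(6,4) = 85.

274, 225, 85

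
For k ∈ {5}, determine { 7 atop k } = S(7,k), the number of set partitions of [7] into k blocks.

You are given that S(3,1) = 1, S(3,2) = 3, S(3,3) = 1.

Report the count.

row 4: T[4][2]=2·3+1=7  T[4][3]=3·1+3=6  T[4][4]=4·0+1=1
row 5: T[5][3]=3·6+7=25  T[5][4]=4·1+6=10  T[5][5]=5·0+1=1
row 6: T[6][4]=4·10+25=65  T[6][5]=5·1+10=15
row 7: T[7][5]=5·15+65=140
Read S(7,5) = 140.

140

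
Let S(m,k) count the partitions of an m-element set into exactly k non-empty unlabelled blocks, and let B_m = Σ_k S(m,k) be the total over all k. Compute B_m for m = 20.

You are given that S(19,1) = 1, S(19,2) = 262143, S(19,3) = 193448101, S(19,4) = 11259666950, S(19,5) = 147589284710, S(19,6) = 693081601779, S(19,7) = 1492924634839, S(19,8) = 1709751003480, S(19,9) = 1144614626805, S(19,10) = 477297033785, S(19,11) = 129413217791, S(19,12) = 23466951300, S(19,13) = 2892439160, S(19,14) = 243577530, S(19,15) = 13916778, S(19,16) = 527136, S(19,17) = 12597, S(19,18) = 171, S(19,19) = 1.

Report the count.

51724158235372

row 20: T[20][1]=1·1+0=1  T[20][2]=2·262143+1=524287  T[20][3]=3·193448101+262143=580606446  T[20][4]=4·11259666950+193448101=45232115901  T[20][5]=5·147589284710+11259666950=749206090500  T[20][6]=6·693081601779+147589284710=4306078895384  T[20][7]=7·1492924634839+693081601779=11143554045652  T[20][8]=8·1709751003480+1492924634839=15170932662679  T[20][9]=9·1144614626805+1709751003480=12011282644725  T[20][10]=10·477297033785+1144614626805=5917584964655  T[20][11]=11·129413217791+477297033785=1900842429486  T[20][12]=12·23466951300+129413217791=411016633391  T[20][13]=13·2892439160+23466951300=61068660380  T[20][14]=14·243577530+2892439160=6302524580  T[20][15]=15·13916778+243577530=452329200  T[20][16]=16·527136+13916778=22350954  T[20][17]=17·12597+527136=741285  T[20][18]=18·171+12597=15675  T[20][19]=19·1+171=190  T[20][20]=20·0+1=1
B_20 = ΣS(20,k) = 1+524287+580606446+45232115901+749206090500+4306078895384+11143554045652+15170932662679+12011282644725+5917584964655+1900842429486+411016633391+61068660380+6302524580+452329200+22350954+741285+15675+190+1 = 51724158235372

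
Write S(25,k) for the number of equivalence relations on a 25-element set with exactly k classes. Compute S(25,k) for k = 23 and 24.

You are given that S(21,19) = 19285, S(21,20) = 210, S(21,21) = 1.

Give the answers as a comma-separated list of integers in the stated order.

i=22: T(22,20)=19285+20·210=23485 | T(22,21)=210+21·1=231 | T(22,22)=1+22·0=1
i=23: T(23,21)=23485+21·231=28336 | T(23,22)=231+22·1=253 | T(23,23)=1+23·0=1
i=24: T(24,22)=28336+22·253=33902 | T(24,23)=253+23·1=276 | T(24,24)=1+24·0=1
i=25: T(25,23)=33902+23·276=40250 | T(25,24)=276+24·1=300
Read S(25,23) = 40250, S(25,24) = 300.

40250, 300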